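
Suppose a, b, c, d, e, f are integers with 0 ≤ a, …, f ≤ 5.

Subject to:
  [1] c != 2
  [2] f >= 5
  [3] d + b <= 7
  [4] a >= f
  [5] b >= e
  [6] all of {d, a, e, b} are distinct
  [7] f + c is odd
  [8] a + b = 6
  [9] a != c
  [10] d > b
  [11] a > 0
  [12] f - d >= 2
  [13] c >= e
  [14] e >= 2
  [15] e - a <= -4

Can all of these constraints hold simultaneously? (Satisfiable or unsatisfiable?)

Unsatisfiable

From constraints 2 and 4: a ≥ f ≥ 5. From constraints 5 and 14: b ≥ e ≥ 2. Hence a + b ≥ 7. But constraint 8 requires a + b = 6, and 6 < 7. Contradiction.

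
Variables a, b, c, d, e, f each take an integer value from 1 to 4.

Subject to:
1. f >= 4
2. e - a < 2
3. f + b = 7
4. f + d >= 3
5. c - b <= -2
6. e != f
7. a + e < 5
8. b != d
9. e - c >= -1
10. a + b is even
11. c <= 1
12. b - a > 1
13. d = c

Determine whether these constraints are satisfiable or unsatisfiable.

Try a = 1, b = 3, c = 1, d = 1, e = 1, f = 4.
Check constraint 2: e - a = 0; constraint 3: f + b = 7. The remaining constraints are straightforward to verify.

Satisfiable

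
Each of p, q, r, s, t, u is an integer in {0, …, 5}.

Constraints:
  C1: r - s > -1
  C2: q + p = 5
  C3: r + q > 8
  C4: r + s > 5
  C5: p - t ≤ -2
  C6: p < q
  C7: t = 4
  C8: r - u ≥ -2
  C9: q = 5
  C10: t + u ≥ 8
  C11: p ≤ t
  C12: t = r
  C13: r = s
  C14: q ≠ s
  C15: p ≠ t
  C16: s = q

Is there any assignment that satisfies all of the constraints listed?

Unsatisfiable

Constraint 7 fixes t = 4 and constraint 9 fixes q = 5. Constraints 12, 13, and 16 give t = r = s = q, so t = q. But 4 ≠ 5 — contradiction.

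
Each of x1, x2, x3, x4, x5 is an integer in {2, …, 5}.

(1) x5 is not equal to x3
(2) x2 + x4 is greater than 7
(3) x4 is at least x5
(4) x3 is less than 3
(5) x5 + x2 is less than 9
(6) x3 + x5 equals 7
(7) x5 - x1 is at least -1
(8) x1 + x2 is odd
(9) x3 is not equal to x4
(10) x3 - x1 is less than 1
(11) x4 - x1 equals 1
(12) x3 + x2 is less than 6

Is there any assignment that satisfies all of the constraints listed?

Try x1 = 4, x2 = 3, x3 = 2, x4 = 5, x5 = 5.
Check constraint 2: x2 + x4 = 8; constraint 5: x5 + x2 = 8. The remaining constraints are straightforward to verify.

Satisfiable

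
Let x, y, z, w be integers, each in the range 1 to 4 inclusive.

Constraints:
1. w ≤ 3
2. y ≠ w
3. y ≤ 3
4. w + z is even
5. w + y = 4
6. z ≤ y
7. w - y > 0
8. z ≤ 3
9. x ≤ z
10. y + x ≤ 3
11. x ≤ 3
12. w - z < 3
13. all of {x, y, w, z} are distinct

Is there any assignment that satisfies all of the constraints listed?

Unsatisfiable

Constraints 1, 3, 8, and 11 confine each of x, y, w, z to the 3 values {1, …, 3} (the domain already gives each ≥ 1).
Constraint 13 requires all 4 of them to be distinct, but only 3 values are available — impossible by the pigeonhole principle.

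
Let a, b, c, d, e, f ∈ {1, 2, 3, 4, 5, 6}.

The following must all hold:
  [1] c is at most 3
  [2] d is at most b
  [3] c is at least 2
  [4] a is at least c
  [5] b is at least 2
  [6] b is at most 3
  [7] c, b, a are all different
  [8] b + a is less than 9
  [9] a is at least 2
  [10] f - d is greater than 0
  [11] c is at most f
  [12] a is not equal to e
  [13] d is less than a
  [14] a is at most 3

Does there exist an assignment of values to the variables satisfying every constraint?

Unsatisfiable

Constraints 1, 3, 5, 6, 9, and 14 confine each of c, b, a to the 2 values {2, 3}.
Constraint 7 requires all 3 of them to be distinct, but only 2 values are available — impossible by the pigeonhole principle.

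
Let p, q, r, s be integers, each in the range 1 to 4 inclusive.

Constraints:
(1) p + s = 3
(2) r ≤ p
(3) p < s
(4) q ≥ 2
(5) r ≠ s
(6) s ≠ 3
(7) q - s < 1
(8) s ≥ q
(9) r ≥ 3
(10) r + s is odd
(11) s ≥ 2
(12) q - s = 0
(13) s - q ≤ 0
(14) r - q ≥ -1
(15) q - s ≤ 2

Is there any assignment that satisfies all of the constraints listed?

Unsatisfiable

From constraints 2 and 9: p ≥ r ≥ 3. From constraints 4 and 8: s ≥ q ≥ 2. Hence p + s ≥ 5. But constraint 1 requires p + s = 3, and 3 < 5. Contradiction.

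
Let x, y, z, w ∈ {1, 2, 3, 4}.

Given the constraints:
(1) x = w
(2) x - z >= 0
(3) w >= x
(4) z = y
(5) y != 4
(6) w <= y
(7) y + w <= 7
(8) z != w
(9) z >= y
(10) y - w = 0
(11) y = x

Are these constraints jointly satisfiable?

Unsatisfiable

From constraints 1, 4, and 11, z = y = x = w, so z = w. But constraint 8 says z ≠ w. Contradiction.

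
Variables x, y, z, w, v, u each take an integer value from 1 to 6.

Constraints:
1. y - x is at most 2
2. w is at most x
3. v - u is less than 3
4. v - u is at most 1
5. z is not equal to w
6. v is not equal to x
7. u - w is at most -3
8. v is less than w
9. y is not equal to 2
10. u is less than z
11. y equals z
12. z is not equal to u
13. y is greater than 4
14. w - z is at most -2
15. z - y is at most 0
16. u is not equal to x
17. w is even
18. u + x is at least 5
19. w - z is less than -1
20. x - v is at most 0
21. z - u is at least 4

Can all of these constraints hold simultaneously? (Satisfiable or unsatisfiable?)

Unsatisfiable

Constraints 1, 4, 7, 14, 15, and 20 give v − x ≥ 0, x − y ≥ -2, y − z ≥ 0, z − w ≥ 2, w − u ≥ 3, u − v ≥ -1.
Adding all 6 inequalities: the left sides telescope to 0, and the right sides sum to 0 + (-2) + 0 + 2 + 3 + (-1) = 2. So 0 ≥ 2, which is false.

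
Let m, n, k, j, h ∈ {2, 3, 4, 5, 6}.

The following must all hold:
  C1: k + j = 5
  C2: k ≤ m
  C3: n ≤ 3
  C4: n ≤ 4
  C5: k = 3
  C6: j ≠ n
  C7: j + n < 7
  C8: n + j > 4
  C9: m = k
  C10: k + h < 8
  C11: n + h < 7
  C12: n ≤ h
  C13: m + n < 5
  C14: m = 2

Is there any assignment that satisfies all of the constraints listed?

Constraint 14 fixes m = 2 and constraint 5 fixes k = 3, but constraint 9 requires m = k. Since 2 ≠ 3, contradiction.

Unsatisfiable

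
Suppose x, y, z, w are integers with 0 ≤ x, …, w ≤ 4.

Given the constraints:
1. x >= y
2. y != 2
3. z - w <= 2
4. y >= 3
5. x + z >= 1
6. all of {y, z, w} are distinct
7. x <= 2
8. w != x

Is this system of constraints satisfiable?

From constraint 4: y ≥ 3. From constraints 1 and 7: y ≤ x and x ≤ 2, so y ≤ 2. But 2 < 3, so no value of y works.

Unsatisfiable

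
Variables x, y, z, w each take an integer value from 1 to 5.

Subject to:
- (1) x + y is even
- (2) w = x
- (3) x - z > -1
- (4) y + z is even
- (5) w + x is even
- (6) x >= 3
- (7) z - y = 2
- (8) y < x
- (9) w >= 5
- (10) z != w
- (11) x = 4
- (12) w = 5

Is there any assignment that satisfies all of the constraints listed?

Constraint 12 fixes w = 5 and constraint 11 fixes x = 4, but constraint 2 requires w = x. Since 5 ≠ 4, contradiction.

Unsatisfiable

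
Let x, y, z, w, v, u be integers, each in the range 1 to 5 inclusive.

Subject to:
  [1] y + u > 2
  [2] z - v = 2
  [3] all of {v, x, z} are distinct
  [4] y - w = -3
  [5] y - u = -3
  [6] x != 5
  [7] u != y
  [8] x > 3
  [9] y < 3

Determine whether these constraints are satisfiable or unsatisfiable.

Satisfiable

Take x = 4, y = 1, z = 3, w = 4, v = 1, u = 4. Then constraint 1: y + u = 5; constraint 2: z - v = 2, and every other listed constraint is also met.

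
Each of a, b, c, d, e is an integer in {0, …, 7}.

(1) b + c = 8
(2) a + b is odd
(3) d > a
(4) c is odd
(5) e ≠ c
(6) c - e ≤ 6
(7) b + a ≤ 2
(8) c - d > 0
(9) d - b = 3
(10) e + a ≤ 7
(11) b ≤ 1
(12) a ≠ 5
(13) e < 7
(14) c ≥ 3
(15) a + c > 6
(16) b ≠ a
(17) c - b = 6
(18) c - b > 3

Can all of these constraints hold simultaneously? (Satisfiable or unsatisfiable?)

Try a = 0, b = 1, c = 7, d = 4, e = 4.
Check constraint 1: b + c = 8; constraint 6: c - e = 3. The remaining constraints are straightforward to verify.

Satisfiable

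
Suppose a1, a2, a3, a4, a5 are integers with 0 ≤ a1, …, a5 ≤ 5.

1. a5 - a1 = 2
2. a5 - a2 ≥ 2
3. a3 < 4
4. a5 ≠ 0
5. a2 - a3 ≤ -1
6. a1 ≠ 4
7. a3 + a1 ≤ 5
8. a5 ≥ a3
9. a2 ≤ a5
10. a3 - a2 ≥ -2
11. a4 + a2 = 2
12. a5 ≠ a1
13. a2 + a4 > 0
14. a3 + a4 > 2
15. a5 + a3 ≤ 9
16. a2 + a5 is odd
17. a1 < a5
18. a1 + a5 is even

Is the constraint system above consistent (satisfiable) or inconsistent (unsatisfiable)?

The assignment a1 = 2, a2 = 1, a3 = 2, a4 = 1, a5 = 4 works:
  constraint 1 holds since a5 - a1 = 2.
  constraint 2 holds since a5 - a2 = 3.
  constraint 5 holds since a2 - a3 = -1.
The rest check out directly.

Satisfiable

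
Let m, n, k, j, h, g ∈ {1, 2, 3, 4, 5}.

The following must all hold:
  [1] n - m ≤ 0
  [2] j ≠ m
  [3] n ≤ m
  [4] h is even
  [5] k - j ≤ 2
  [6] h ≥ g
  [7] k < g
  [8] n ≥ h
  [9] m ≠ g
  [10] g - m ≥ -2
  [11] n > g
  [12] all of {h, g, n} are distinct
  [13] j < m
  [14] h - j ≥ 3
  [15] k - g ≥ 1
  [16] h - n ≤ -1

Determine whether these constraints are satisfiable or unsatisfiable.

Constraints 1, 5, 10, 14, 15, and 16 give m − n ≥ 0, n − h ≥ 1, h − j ≥ 3, j − k ≥ -2, k − g ≥ 1, g − m ≥ -2.
Adding all 6 inequalities: the left sides telescope to 0, and the right sides sum to 0 + 1 + 3 + (-2) + 1 + (-2) = 1. So 0 ≥ 1, which is false.

Unsatisfiable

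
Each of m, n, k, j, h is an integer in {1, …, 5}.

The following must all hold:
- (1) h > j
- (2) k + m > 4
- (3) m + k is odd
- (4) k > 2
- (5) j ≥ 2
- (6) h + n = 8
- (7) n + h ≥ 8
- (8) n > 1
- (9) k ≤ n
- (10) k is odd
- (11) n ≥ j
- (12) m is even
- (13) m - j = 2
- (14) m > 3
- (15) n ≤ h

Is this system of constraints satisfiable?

Satisfiable

The assignment m = 4, n = 3, k = 3, j = 2, h = 5 works:
  constraint 2 holds since k + m = 7.
  constraint 6 holds since h + n = 8.
The rest check out directly.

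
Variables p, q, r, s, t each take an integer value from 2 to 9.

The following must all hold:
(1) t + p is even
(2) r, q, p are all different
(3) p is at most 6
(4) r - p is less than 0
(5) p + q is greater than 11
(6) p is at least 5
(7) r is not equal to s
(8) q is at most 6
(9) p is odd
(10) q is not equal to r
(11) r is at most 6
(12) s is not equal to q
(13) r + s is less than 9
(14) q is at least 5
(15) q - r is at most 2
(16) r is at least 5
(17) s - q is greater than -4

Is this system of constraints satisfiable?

Constraints 3, 6, 8, 11, 14, and 16 confine each of r, q, p to the 2 values {5, 6}.
Constraint 2 requires all 3 of them to be distinct, but only 2 values are available — impossible by the pigeonhole principle.

Unsatisfiable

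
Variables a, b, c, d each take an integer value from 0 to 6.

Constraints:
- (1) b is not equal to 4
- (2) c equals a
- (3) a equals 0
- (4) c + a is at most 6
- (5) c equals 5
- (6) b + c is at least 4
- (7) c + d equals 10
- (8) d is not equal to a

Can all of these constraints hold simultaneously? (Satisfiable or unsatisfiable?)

Constraint 5 fixes c = 5 and constraint 3 fixes a = 0, but constraint 2 requires c = a. Since 5 ≠ 0, contradiction.

Unsatisfiable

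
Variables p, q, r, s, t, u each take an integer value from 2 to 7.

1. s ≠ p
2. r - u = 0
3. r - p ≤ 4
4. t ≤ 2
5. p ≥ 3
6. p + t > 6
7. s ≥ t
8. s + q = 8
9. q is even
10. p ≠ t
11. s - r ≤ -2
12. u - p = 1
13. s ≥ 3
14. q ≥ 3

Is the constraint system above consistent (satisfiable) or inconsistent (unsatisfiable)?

Satisfiable

The assignment p = 6, q = 4, r = 7, s = 4, t = 2, u = 7 works:
  constraint 2 holds since r - u = 0.
  constraint 3 holds since r - p = 1.
The rest check out directly.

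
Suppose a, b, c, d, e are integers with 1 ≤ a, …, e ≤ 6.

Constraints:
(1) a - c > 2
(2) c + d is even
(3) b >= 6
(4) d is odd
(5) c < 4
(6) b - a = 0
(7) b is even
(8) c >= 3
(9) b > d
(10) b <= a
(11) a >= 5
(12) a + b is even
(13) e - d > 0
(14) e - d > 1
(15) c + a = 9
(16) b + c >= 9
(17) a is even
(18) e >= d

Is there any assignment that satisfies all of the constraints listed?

Satisfiable

Take a = 6, b = 6, c = 3, d = 3, e = 6. Then constraint 1: a - c = 3; constraint 6: b - a = 0; constraint 13: e - d = 3, and every other listed constraint is also met.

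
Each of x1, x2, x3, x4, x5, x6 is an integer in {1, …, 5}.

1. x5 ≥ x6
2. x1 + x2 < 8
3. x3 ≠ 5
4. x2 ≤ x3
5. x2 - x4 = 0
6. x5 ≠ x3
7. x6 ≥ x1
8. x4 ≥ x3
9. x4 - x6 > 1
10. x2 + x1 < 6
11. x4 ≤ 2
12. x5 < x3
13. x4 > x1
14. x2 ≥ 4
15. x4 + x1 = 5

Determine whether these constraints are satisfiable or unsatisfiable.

Unsatisfiable

From constraints 4 and 14: x3 ≥ x2 and x2 ≥ 4, so x3 ≥ 4. From constraints 8 and 11: x3 ≤ x4 and x4 ≤ 2, so x3 ≤ 2. But 2 < 4, so no value of x3 works.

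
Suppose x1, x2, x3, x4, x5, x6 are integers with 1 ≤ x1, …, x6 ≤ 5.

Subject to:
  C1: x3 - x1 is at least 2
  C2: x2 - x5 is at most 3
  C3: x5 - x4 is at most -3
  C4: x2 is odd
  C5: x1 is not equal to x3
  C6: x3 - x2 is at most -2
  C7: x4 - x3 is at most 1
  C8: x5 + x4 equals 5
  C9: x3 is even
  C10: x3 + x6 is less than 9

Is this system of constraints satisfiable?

Unsatisfiable

Constraints 2, 3, 6, and 7 give x4 − x5 ≥ 3, x5 − x2 ≥ -3, x2 − x3 ≥ 2, x3 − x4 ≥ -1.
Adding all 4 inequalities: the left sides telescope to 0, and the right sides sum to 3 + (-3) + 2 + (-1) = 1. So 0 ≥ 1, which is false.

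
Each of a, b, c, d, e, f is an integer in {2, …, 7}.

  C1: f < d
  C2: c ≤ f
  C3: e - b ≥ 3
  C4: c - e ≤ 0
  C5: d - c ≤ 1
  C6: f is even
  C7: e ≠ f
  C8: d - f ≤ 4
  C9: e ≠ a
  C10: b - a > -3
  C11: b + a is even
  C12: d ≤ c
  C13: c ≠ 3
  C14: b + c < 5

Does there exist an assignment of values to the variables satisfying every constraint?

Constraints 1, 2, and 12 give d ≤ c, c ≤ f, f < d. Chaining: d ≤ c ≤ f < d, which forces d < d — impossible.

Unsatisfiable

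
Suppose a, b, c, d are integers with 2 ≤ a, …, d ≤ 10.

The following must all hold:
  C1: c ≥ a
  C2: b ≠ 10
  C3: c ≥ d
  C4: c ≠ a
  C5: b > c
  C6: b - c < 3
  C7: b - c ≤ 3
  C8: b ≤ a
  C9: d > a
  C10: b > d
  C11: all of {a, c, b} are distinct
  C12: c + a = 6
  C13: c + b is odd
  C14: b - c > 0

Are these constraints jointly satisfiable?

Unsatisfiable

Constraints 3, 8, 9, and 14 give a < d, d ≤ c, c < b, b ≤ a. Chaining: a < d ≤ c < b ≤ a, which forces a < a — impossible.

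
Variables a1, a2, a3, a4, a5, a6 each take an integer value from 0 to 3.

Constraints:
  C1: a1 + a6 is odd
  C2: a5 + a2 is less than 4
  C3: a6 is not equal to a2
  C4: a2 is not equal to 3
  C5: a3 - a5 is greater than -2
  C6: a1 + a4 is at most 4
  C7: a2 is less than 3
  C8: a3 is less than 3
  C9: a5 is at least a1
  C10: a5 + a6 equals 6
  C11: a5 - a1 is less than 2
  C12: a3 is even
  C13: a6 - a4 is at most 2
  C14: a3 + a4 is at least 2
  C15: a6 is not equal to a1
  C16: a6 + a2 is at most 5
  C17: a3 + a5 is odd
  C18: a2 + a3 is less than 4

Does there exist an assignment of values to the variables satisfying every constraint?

Satisfiable

Setting (a1, a2, a3, a4, a5, a6) = (2, 0, 2, 2, 3, 3) satisfies everything: constraint 2: a5 + a2 = 3; constraint 5: a3 - a5 = -1, and the others follow.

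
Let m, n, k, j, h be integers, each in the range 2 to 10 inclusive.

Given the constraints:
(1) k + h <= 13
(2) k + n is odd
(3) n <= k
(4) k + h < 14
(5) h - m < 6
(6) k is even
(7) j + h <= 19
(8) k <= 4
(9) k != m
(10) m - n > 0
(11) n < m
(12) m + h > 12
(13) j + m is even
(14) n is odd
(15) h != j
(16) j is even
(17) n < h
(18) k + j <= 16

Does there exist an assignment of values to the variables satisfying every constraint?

Satisfiable

Take m = 6, n = 3, k = 4, j = 10, h = 9. Then constraint 1: k + h = 13; constraint 4: k + h = 13, and every other listed constraint is also met.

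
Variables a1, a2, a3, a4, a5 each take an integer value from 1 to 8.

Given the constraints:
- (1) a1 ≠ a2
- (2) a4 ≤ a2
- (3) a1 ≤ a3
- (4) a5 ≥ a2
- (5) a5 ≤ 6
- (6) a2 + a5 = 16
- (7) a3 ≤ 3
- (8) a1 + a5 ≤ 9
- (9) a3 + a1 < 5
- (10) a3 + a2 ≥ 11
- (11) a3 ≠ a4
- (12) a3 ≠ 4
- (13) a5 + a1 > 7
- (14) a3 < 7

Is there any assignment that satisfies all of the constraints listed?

From constraint 7: a3 ≤ 3. From constraints 4 and 5: a2 ≤ a5 ≤ 6. Hence a3 + a2 ≤ 9. But constraint 10 requires a3 + a2 ≥ 11, and 11 > 9. Contradiction.

Unsatisfiable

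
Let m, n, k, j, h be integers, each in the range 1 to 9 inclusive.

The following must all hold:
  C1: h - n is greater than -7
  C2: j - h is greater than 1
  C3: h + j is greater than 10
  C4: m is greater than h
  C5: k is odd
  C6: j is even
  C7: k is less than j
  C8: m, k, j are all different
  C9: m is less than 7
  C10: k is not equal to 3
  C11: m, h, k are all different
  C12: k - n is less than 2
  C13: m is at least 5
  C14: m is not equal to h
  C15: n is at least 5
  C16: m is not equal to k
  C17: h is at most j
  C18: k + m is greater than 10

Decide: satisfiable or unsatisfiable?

Satisfiable

One satisfying assignment is m = 5, n = 8, k = 7, j = 8, h = 4.
For the less obvious constraints — constraint 1: h - n = -4; constraint 2: j - h = 4; constraint 3: h + j = 12 — and the others hold by inspection.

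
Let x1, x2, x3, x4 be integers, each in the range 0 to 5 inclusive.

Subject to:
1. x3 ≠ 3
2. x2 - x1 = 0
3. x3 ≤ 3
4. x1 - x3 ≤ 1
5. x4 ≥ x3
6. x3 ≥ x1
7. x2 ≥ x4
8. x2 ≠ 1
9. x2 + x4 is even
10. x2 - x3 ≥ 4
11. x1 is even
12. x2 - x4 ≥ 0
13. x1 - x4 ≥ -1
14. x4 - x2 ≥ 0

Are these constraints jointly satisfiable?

Unsatisfiable

Constraints 4, 10, 13, and 14 give x3 − x1 ≥ -1, x1 − x4 ≥ -1, x4 − x2 ≥ 0, x2 − x3 ≥ 4.
Adding all 4 inequalities: the left sides telescope to 0, and the right sides sum to (-1) + (-1) + 0 + 4 = 2. So 0 ≥ 2, which is false.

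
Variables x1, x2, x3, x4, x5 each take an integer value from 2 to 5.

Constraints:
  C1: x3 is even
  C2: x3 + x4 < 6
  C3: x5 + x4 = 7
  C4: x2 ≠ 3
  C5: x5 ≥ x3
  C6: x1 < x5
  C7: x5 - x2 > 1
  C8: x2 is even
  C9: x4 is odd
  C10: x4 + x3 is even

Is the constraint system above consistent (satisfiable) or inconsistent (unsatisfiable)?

Unsatisfiable

Constraint 9 makes x4 odd and constraint 1 makes x3 even, so x4 + x3 must be odd. Constraint 10 says x4 + x3 is even — contradiction.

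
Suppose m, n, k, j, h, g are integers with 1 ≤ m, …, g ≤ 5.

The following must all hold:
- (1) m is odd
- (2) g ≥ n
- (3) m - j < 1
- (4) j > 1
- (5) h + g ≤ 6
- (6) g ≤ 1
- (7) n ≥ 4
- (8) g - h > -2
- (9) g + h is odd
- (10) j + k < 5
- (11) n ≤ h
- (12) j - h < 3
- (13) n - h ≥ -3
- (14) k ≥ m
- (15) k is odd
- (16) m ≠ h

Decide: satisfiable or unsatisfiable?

From constraints 2 and 7: g ≥ n and n ≥ 4, so g ≥ 4. From constraint 6: g ≤ 1. But 1 < 4, so no value of g works.

Unsatisfiable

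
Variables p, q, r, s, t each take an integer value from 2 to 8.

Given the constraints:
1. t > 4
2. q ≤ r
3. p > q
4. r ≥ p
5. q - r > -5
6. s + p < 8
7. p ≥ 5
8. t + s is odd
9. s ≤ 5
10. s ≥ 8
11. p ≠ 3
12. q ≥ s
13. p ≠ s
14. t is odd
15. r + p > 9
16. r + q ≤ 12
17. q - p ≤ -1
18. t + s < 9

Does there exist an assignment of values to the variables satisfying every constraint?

Unsatisfiable

From constraints 4 and 7: r ≥ p ≥ 5. From constraints 10 and 12: q ≥ s ≥ 8. Hence r + q ≥ 13. But constraint 16 requires r + q ≤ 12, and 12 < 13. Contradiction.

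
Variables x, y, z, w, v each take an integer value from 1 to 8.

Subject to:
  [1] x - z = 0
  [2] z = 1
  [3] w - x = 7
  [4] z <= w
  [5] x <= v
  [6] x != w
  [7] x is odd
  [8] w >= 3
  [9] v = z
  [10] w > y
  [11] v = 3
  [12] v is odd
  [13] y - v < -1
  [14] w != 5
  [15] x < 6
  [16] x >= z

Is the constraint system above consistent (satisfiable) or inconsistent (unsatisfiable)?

Unsatisfiable

Constraint 11 fixes v = 3 and constraint 2 fixes z = 1, but constraint 9 requires v = z. Since 3 ≠ 1, contradiction.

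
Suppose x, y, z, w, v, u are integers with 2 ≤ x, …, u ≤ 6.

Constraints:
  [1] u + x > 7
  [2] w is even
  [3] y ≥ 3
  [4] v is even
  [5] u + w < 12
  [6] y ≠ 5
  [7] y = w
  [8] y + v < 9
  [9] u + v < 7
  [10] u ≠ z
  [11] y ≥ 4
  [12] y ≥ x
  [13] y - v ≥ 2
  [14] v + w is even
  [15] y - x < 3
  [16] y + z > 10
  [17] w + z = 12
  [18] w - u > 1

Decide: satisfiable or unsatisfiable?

Setting (x, y, z, w, v, u) = (5, 6, 6, 6, 2, 3) satisfies everything: constraint 1: u + x = 8; constraint 5: u + w = 9, and the others follow.

Satisfiable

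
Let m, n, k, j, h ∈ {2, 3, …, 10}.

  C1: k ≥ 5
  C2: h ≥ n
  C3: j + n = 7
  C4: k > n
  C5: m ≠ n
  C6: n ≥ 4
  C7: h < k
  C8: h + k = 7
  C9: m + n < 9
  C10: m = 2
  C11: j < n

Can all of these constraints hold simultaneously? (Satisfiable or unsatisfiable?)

Unsatisfiable

From constraints 2 and 6: h ≥ n ≥ 4. From constraint 1: k ≥ 5. Hence h + k ≥ 9. But constraint 8 requires h + k = 7, and 7 < 9. Contradiction.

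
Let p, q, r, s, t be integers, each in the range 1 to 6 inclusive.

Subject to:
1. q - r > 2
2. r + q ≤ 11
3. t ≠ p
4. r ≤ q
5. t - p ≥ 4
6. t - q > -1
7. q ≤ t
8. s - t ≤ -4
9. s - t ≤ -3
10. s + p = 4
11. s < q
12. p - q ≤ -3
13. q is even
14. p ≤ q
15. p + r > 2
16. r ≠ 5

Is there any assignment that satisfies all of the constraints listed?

One satisfying assignment is p = 2, q = 6, r = 2, s = 2, t = 6.
For the less obvious constraints — constraint 1: q - r = 4; constraint 2: r + q = 8 — and the others hold by inspection.

Satisfiable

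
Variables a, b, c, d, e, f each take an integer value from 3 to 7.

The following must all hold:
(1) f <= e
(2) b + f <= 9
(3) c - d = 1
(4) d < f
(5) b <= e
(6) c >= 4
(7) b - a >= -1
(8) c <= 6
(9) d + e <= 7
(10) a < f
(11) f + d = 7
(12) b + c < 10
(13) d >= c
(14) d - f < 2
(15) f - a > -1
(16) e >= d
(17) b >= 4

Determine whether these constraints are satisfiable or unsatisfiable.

Unsatisfiable

From constraints 6 and 13: d ≥ c ≥ 4. From constraints 5 and 17: e ≥ b ≥ 4. Hence d + e ≥ 8. But constraint 9 requires d + e ≤ 7, and 7 < 8. Contradiction.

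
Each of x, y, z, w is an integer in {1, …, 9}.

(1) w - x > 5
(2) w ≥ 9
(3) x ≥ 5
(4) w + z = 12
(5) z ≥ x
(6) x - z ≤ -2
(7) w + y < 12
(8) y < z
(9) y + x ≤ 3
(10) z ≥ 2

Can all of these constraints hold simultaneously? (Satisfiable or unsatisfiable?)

Unsatisfiable

From constraint 2: w ≥ 9. From constraints 3 and 5: z ≥ x ≥ 5. Hence w + z ≥ 14. But constraint 4 requires w + z = 12, and 12 < 14. Contradiction.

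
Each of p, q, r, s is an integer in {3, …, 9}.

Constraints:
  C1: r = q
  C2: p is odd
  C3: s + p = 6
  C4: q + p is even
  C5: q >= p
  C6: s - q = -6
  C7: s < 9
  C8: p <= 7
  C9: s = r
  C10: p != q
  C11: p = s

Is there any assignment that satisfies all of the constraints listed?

From constraints 1, 9, and 11, p = s = r = q, so p = q. But constraint 10 says p ≠ q. Contradiction.

Unsatisfiable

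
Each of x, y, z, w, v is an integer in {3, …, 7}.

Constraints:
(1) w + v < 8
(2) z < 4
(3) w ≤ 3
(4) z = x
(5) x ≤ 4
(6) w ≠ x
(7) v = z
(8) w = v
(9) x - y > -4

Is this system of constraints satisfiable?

From constraints 4, 7, and 8, w = v = z = x, so w = x. But constraint 6 says w ≠ x. Contradiction.

Unsatisfiable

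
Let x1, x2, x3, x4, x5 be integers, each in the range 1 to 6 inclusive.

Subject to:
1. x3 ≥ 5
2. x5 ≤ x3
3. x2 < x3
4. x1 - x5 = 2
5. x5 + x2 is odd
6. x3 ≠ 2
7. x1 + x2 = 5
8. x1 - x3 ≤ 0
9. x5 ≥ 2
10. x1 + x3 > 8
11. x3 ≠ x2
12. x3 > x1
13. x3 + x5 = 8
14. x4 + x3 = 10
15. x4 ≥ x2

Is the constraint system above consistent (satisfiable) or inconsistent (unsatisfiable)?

One satisfying assignment is x1 = 4, x2 = 1, x3 = 6, x4 = 4, x5 = 2.
For the less obvious constraints — constraint 4: x1 - x5 = 2; constraint 7: x1 + x2 = 5; constraint 8: x1 - x3 = -2 — and the others hold by inspection.

Satisfiable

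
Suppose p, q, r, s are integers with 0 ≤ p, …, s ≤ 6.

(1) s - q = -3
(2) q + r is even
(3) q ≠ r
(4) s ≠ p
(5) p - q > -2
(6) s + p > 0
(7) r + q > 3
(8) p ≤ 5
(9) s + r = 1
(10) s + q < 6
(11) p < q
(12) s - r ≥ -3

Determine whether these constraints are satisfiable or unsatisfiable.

Satisfiable

The assignment p = 2, q = 3, r = 1, s = 0 works:
  constraint 1 holds since s - q = -3.
  constraint 5 holds since p - q = -1.
  constraint 6 holds since s + p = 2.
The rest check out directly.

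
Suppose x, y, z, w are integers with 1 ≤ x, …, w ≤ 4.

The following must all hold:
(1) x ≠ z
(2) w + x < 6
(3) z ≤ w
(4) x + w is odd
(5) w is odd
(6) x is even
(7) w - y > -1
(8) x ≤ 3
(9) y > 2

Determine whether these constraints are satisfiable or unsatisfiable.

One satisfying assignment is x = 2, y = 3, z = 3, w = 3.
For the less obvious constraints — constraint 2: w + x = 5; constraint 7: w - y = 0 — and the others hold by inspection.

Satisfiable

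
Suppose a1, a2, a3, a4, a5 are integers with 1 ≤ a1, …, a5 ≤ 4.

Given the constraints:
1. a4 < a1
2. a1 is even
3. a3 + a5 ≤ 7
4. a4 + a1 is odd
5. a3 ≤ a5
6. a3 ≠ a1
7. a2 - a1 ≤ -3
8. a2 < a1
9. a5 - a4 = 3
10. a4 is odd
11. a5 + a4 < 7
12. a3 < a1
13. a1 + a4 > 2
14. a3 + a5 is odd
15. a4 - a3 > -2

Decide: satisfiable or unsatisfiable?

One satisfying assignment is a1 = 4, a2 = 1, a3 = 1, a4 = 1, a5 = 4.
For the less obvious constraints — constraint 3: a3 + a5 = 5; constraint 7: a2 - a1 = -3 — and the others hold by inspection.

Satisfiable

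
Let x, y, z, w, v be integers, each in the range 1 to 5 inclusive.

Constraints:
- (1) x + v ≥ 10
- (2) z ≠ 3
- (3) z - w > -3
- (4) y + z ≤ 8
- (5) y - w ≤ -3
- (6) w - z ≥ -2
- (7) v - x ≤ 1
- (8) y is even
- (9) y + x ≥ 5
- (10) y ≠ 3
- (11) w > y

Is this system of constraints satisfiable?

The assignment x = 5, y = 2, z = 5, w = 5, v = 5 works:
  constraint 1 holds since x + v = 10.
  constraint 3 holds since z - w = 0.
The rest check out directly.

Satisfiable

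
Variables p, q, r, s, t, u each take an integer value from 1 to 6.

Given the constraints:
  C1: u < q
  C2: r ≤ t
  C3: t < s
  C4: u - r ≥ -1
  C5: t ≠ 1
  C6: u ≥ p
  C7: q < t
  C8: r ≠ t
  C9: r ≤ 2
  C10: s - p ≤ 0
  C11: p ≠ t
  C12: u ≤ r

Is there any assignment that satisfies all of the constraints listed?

Constraints 1, 3, 6, 7, and 10 give p ≤ u, u < q, q < t, t < s, s ≤ p. Chaining: p ≤ u < q < t < s ≤ p, which forces p < p — impossible.

Unsatisfiable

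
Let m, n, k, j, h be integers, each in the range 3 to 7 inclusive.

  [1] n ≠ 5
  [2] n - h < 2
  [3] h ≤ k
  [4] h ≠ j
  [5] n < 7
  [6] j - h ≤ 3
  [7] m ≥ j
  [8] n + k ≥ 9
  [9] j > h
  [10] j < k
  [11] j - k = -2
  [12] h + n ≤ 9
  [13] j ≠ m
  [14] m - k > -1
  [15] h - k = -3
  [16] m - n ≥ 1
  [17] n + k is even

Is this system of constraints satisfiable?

Take m = 6, n = 4, k = 6, j = 4, h = 3. Then constraint 2: n - h = 1; constraint 6: j - h = 1; constraint 8: n + k = 10, and every other listed constraint is also met.

Satisfiable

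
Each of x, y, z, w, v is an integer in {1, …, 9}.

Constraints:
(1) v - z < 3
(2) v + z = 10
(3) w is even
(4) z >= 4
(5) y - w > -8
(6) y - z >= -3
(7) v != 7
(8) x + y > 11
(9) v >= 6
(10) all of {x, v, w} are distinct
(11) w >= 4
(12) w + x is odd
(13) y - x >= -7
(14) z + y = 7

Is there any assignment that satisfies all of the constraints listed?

One satisfying assignment is x = 9, y = 3, z = 4, w = 8, v = 6.
For the less obvious constraints — constraint 1: v - z = 2; constraint 2: v + z = 10 — and the others hold by inspection.

Satisfiable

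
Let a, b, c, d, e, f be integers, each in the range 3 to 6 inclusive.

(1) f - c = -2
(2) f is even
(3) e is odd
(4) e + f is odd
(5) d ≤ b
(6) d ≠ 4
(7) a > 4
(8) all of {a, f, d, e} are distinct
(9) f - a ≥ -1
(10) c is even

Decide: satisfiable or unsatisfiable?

Satisfiable

Setting (a, b, c, d, e, f) = (5, 6, 6, 6, 3, 4) satisfies everything: constraint 1: f - c = -2; constraint 9: f - a = -1, and the others follow.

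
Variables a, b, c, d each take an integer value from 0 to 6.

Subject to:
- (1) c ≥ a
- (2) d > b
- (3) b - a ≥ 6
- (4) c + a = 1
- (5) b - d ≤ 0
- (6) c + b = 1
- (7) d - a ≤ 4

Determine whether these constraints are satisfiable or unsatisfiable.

Unsatisfiable

Constraints 3, 5, and 7 give a − d ≥ -4, d − b ≥ 0, b − a ≥ 6.
Adding all 3 inequalities: the left sides telescope to 0, and the right sides sum to (-4) + 0 + 6 = 2. So 0 ≥ 2, which is false.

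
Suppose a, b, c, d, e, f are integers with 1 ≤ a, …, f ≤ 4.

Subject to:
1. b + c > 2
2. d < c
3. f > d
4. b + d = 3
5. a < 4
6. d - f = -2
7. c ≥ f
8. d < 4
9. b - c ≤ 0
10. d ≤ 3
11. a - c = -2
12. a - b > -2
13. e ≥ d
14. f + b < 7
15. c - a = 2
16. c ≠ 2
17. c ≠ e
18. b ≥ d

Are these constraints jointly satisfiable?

One satisfying assignment is a = 1, b = 2, c = 3, d = 1, e = 1, f = 3.
For the less obvious constraints — constraint 1: b + c = 5; constraint 4: b + d = 3 — and the others hold by inspection.

Satisfiable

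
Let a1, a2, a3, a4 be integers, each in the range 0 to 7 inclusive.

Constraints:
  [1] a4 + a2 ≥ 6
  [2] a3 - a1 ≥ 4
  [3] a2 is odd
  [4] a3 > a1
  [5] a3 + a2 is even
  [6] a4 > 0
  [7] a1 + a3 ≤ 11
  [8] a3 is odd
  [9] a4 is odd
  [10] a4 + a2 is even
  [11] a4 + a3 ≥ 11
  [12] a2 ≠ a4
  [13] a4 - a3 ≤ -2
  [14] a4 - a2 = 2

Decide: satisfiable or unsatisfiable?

Take a1 = 3, a2 = 3, a3 = 7, a4 = 5. Then constraint 1: a4 + a2 = 8; constraint 2: a3 - a1 = 4, and every other listed constraint is also met.

Satisfiable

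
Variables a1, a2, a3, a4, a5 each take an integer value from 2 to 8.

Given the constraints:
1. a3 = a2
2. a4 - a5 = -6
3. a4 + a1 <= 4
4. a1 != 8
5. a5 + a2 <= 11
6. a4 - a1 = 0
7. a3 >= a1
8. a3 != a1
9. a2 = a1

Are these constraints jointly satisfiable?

Unsatisfiable

From constraints 1 and 9, a3 = a2 = a1, so a3 = a1. But constraint 8 says a3 ≠ a1. Contradiction.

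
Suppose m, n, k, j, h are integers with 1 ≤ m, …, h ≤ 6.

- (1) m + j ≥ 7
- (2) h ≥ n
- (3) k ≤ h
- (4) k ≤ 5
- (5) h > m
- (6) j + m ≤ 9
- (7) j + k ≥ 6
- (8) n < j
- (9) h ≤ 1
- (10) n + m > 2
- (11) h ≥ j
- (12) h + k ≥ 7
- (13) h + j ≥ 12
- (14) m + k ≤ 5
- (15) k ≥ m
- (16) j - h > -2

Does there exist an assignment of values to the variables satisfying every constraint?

From constraints 4 and 15: m ≤ k ≤ 5. From constraints 9 and 11: j ≤ h ≤ 1. Hence m + j ≤ 6. But constraint 1 requires m + j ≥ 7, and 7 > 6. Contradiction.

Unsatisfiable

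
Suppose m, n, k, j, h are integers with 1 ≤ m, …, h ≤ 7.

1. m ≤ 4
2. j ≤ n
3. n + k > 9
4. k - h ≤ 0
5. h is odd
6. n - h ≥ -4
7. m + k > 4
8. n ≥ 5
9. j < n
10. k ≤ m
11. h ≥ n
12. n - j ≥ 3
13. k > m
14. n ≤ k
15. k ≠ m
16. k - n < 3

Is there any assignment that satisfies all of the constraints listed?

From constraints 8 and 14: k ≥ n and n ≥ 5, so k ≥ 5. From constraints 1 and 10: k ≤ m and m ≤ 4, so k ≤ 4. But 4 < 5, so no value of k works.

Unsatisfiable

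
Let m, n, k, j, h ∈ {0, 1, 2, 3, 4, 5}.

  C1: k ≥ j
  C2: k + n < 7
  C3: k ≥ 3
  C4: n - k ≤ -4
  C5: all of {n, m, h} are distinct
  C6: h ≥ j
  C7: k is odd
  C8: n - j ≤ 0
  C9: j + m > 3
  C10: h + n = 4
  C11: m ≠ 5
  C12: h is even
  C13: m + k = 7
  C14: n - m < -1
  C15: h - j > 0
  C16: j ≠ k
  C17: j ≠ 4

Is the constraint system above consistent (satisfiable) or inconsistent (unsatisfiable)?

One satisfying assignment is m = 2, n = 0, k = 5, j = 2, h = 4.
For the less obvious constraints — constraint 2: k + n = 5; constraint 4: n - k = -5 — and the others hold by inspection.

Satisfiable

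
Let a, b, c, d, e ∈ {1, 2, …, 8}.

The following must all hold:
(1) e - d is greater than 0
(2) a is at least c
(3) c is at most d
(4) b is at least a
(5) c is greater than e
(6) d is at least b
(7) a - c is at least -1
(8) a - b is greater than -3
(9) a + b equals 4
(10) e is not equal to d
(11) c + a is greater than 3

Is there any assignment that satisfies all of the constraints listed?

Unsatisfiable

Constraints 1, 2, 4, 5, and 6 give e < c, c ≤ a, a ≤ b, b ≤ d, d < e. Chaining: e < c ≤ a ≤ b ≤ d < e, which forces e < e — impossible.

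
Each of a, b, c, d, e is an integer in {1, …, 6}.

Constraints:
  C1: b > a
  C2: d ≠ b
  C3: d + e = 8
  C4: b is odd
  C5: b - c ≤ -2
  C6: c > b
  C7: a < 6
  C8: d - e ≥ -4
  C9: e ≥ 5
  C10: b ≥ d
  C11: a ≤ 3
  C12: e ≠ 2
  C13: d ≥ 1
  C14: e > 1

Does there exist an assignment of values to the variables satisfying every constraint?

Satisfiable

Setting (a, b, c, d, e) = (2, 3, 6, 2, 6) satisfies everything: constraint 3: d + e = 8; constraint 5: b - c = -3; constraint 8: d - e = -4, and the others follow.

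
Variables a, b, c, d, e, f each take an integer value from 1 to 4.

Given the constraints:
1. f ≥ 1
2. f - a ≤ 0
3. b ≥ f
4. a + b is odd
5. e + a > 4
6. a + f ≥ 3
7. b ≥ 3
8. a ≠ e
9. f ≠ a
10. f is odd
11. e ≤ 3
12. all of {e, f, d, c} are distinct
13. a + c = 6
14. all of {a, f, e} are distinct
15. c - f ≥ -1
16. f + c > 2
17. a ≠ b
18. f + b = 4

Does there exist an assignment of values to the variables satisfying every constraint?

Try a = 4, b = 3, c = 2, d = 4, e = 3, f = 1.
Check constraint 2: f - a = -3; constraint 5: e + a = 7. The remaining constraints are straightforward to verify.

Satisfiable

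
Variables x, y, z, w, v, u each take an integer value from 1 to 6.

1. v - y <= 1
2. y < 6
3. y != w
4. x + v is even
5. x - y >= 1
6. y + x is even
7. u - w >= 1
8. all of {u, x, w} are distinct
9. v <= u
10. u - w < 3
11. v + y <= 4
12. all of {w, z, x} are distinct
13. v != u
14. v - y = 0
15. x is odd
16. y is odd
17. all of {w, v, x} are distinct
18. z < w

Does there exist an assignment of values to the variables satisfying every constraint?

Satisfiable

Try x = 5, y = 1, z = 2, w = 3, v = 1, u = 4.
Check constraint 1: v - y = 0; constraint 5: x - y = 4. The remaining constraints are straightforward to verify.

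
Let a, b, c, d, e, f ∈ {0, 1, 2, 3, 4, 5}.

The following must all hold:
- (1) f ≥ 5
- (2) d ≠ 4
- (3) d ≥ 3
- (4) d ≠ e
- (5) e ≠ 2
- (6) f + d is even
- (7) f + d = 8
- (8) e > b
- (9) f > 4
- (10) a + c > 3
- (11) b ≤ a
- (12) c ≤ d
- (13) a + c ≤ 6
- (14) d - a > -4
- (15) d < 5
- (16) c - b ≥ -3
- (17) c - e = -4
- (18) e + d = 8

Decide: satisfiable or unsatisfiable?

Setting (a, b, c, d, e, f) = (5, 2, 1, 3, 5, 5) satisfies everything: constraint 7: f + d = 8; constraint 10: a + c = 6, and the others follow.

Satisfiable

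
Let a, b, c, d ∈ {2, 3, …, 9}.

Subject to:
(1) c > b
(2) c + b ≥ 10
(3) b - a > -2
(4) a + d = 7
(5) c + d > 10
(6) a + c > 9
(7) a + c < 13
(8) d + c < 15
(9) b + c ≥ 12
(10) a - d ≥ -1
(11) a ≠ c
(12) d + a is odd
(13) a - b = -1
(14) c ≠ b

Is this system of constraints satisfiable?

Setting (a, b, c, d) = (3, 4, 8, 4) satisfies everything: constraint 2: c + b = 12; constraint 3: b - a = 1; constraint 4: a + d = 7, and the others follow.

Satisfiable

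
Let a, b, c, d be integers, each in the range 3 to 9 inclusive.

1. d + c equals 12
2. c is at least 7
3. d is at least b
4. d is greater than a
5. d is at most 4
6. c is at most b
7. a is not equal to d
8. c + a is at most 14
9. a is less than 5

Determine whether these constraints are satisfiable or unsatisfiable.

Unsatisfiable

From constraints 2 and 6: b ≥ c and c ≥ 7, so b ≥ 7. From constraints 3 and 5: b ≤ d and d ≤ 4, so b ≤ 4. But 4 < 7, so no value of b works.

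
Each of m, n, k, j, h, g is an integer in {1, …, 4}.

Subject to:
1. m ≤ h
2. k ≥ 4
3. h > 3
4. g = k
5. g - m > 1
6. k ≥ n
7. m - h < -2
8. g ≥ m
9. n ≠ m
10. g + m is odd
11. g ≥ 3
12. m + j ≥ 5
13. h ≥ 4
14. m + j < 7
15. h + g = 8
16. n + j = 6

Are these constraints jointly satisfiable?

Satisfiable

One satisfying assignment is m = 1, n = 2, k = 4, j = 4, h = 4, g = 4.
For the less obvious constraints — constraint 5: g - m = 3; constraint 7: m - h = -3; constraint 12: m + j = 5 — and the others hold by inspection.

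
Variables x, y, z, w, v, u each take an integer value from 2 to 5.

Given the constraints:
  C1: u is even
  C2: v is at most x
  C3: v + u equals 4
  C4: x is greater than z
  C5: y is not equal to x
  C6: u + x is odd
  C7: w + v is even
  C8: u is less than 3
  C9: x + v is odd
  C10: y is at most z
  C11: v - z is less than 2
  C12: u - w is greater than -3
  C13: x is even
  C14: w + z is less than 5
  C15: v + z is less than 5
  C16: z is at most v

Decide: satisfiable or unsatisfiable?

Constraint 1 makes u even and constraint 13 makes x even, so u + x must be even. Constraint 6 says u + x is odd — contradiction.

Unsatisfiable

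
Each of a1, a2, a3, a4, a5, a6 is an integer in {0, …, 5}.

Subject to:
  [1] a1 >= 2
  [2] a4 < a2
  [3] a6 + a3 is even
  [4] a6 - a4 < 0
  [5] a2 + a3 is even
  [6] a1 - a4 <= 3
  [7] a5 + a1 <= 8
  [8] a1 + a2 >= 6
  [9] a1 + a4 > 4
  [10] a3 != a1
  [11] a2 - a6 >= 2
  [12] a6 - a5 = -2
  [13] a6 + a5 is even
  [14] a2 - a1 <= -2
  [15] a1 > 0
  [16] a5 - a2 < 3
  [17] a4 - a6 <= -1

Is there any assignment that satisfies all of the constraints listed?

Unsatisfiable

Constraints 6, 11, 14, and 17 give a6 − a4 ≥ 1, a4 − a1 ≥ -3, a1 − a2 ≥ 2, a2 − a6 ≥ 2.
Adding all 4 inequalities: the left sides telescope to 0, and the right sides sum to 1 + (-3) + 2 + 2 = 2. So 0 ≥ 2, which is false.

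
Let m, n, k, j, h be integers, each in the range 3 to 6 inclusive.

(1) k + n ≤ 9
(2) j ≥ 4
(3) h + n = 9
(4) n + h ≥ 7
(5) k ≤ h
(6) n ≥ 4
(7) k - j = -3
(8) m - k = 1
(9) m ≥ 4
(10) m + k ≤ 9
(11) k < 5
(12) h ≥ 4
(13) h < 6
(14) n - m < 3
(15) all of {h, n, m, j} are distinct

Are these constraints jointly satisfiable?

Unsatisfiable

Constraints 2, 6, 9, and 12 confine each of h, n, m, j to the 3 values {4, …, 6} (the domain already gives each ≤ 6).
Constraint 15 requires all 4 of them to be distinct, but only 3 values are available — impossible by the pigeonhole principle.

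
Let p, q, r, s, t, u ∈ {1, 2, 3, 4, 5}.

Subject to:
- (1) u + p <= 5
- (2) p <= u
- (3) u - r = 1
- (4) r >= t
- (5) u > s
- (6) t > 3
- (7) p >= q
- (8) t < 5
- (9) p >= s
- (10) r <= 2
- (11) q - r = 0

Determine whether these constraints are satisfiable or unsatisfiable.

Unsatisfiable

From constraint 6: t ≥ 4. From constraints 4 and 10: t ≤ r and r ≤ 2, so t ≤ 2. But 2 < 4, so no value of t works.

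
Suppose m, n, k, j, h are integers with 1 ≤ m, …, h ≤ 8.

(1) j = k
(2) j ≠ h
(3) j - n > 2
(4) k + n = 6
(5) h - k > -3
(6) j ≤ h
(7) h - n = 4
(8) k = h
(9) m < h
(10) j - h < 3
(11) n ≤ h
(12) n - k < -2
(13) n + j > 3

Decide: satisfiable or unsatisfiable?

From constraints 1 and 8, j = k = h, so j = h. But constraint 2 says j ≠ h. Contradiction.

Unsatisfiable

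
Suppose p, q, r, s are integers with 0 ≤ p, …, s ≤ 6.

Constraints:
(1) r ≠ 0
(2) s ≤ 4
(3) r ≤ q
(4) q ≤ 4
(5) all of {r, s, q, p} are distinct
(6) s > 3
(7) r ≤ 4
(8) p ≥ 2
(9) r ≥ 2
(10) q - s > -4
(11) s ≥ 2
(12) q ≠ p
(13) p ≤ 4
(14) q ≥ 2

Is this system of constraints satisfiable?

Constraints 2, 4, 7, 8, 9, 11, 13, and 14 confine each of r, s, q, p to the 3 values {2, …, 4}.
Constraint 5 requires all 4 of them to be distinct, but only 3 values are available — impossible by the pigeonhole principle.

Unsatisfiable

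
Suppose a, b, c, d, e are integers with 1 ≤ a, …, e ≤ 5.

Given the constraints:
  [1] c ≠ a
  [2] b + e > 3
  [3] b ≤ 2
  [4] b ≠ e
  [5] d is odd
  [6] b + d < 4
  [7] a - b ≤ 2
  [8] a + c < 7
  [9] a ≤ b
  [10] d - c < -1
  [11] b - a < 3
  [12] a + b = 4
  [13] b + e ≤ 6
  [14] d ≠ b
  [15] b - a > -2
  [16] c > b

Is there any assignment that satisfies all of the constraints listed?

Setting (a, b, c, d, e) = (2, 2, 4, 1, 4) satisfies everything: constraint 2: b + e = 6; constraint 6: b + d = 3, and the others follow.

Satisfiable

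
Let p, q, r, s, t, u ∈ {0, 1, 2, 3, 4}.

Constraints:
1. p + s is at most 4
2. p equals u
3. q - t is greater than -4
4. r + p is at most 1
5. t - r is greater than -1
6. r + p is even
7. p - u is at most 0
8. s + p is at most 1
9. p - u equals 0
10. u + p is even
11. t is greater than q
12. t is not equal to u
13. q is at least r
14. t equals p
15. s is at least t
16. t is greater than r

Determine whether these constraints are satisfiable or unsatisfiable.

Unsatisfiable

From constraints 2 and 14, t = p = u, so t = u. But constraint 12 says t ≠ u. Contradiction.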